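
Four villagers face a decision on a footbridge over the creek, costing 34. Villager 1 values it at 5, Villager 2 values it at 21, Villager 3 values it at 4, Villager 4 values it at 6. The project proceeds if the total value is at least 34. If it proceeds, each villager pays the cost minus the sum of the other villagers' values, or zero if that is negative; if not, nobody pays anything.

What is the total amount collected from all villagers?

28

Total value 36 ≥ cost 34, so it is built.
Villager 1: others sum to 31; max(0, 34 - 31) = 3.
Villager 2: others sum to 15; max(0, 34 - 15) = 19.
Villager 3: others sum to 32; max(0, 34 - 32) = 2.
Villager 4: others sum to 30; max(0, 34 - 30) = 4.
Total collected = 3 + 19 + 2 + 4 = 28.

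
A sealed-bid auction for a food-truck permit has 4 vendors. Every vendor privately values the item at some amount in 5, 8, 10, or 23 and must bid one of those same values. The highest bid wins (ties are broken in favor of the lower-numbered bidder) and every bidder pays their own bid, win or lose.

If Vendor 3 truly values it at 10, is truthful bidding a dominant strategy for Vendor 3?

No

Consider the case where Vendor 1 bids 5, Vendor 2 bids 5 and Vendor 4 bids 5.
Truthful bid 10: wins, pays 10, utility 10 - 10 = 0.
Bid 8 instead: wins, pays 8, utility 10 - 8 = 2.
Since 2 > 0, bidding 8 is strictly better here, so truthful bidding is not dominant.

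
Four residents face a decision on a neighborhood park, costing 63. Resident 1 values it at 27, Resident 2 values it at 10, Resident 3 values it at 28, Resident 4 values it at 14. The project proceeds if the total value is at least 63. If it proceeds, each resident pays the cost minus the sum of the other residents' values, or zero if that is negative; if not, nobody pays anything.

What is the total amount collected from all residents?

23

Total value 79 ≥ cost 63, so it is built.
Resident 1: others sum to 52; max(0, 63 - 52) = 11.
Resident 2: others sum to 69; max(0, 63 - 69) = 0.
Resident 3: others sum to 51; max(0, 63 - 51) = 12.
Resident 4: others sum to 65; max(0, 63 - 65) = 0.
Total collected = 11 + 0 + 12 + 0 = 23.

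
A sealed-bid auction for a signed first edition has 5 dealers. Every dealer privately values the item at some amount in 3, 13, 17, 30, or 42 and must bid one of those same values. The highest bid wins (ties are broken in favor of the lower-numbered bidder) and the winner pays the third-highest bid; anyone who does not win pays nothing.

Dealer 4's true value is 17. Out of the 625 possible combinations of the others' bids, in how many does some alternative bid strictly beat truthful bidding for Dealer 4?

Others bid (3, 3, 3, 30): truth gives 0; bid 30 gives 14 > 0. Violating.
Others bid (3, 3, 3, 42): truth gives 0; bid 42 gives 14 > 0. Violating.
Others bid (3, 3, 13, 30): truth gives 0; bid 30 gives 4 > 0. Violating.
Others bid (3, 3, 13, 42): truth gives 0; bid 42 gives 4 > 0. Violating.
Others bid (3, 3, 3, 3): truth gives 14; no alternative beats it.
Others bid (3, 3, 3, 13): truth gives 14; no alternative beats it.
(Checking all 625 profiles: 64 have a profitable deviation, 561 do not.)

64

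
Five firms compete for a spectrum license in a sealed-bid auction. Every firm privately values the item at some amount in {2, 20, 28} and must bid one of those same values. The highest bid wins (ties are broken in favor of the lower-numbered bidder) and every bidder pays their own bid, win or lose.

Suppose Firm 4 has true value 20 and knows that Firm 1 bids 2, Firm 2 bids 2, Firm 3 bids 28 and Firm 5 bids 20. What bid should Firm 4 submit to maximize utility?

2

Bid 2: loses but pays 2, utility -2.
Bid 20: loses but pays 20, utility -20.
Bid 28: loses but pays 28, utility -28.
The best choice is 2 with utility -2.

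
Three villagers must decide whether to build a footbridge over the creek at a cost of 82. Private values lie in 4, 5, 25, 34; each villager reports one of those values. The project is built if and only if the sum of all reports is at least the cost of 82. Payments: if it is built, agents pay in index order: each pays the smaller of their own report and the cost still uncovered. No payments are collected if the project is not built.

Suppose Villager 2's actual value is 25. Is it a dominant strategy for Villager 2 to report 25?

Yes

Check each profile of the others' reports and compare truth against every alternative report.
Others report (4, 4): truth gives 0, best alternative gives 0.
Others report (4, 5): truth gives 0, best alternative gives 0.
Others report (4, 25): truth gives 0, best alternative gives 0.
Others report (4, 34): truth gives 0, best alternative gives 0.
Others report (5, 4): truth gives 0, best alternative gives 0.
Others report (5, 5): truth gives 0, best alternative gives 0.
(Remaining 10 profiles checked similarly; truth is weakly best in each.)
In every case the truthful report is at least as good as any alternative, so it is a dominant strategy.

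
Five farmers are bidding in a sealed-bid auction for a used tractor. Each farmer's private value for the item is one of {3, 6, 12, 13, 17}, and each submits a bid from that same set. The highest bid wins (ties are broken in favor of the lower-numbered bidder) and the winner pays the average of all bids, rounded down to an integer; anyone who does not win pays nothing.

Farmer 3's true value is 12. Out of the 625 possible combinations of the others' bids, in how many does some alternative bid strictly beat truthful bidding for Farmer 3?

Others bid (3, 3, 3, 3): truth gives 8; bid 6 gives 9 > 8. Violating.
Others bid (3, 3, 3, 6): truth gives 7; bid 6 gives 8 > 7. Violating.
Others bid (3, 3, 3, 13): truth gives 0; bid 13 gives 5 > 0. Violating.
Others bid (3, 3, 3, 17): truth gives 0; bid 17 gives 4 > 0. Violating.
Others bid (3, 3, 3, 12): truth gives 6; no alternative beats it.
Others bid (3, 3, 6, 12): truth gives 5; no alternative beats it.
(Checking all 625 profiles: 253 have a profitable deviation, 372 do not.)

253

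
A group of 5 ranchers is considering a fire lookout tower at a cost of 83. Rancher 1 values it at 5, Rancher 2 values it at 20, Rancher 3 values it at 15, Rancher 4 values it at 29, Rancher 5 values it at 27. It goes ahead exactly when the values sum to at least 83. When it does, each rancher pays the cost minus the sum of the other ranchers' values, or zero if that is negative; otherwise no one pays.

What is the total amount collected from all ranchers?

Total value 96 ≥ cost 83, so it is built.
Rancher 1: others sum to 91; max(0, 83 - 91) = 0.
Rancher 2: others sum to 76; max(0, 83 - 76) = 7.
Rancher 3: others sum to 81; max(0, 83 - 81) = 2.
Rancher 4: others sum to 67; max(0, 83 - 67) = 16.
Rancher 5: others sum to 69; max(0, 83 - 69) = 14.
Total collected = 0 + 7 + 2 + 16 + 14 = 39.

39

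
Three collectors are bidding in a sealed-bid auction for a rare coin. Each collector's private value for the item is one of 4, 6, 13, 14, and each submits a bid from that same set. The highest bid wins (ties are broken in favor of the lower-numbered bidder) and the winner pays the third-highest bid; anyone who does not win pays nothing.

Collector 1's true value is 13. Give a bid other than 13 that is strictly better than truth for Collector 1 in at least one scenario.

Suppose Collector 2 bids 4 and Collector 3 bids 14.
Bid 13: loses, pays 0, utility 0.
Bid 14: wins, pays 4, utility 13 - 4 = 9.
So bidding 14 beats truth here (9 > 0).

14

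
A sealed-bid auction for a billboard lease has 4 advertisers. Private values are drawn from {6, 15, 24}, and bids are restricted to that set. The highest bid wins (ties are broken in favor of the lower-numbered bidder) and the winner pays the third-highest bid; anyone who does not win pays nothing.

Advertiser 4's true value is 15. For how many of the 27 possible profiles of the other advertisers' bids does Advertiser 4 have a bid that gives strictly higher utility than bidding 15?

3

Others bid (6, 6, 15): truth gives 0; bid 24 gives 9 > 0. Violating.
Others bid (6, 15, 6): truth gives 0; bid 24 gives 9 > 0. Violating.
Others bid (15, 6, 6): truth gives 0; bid 24 gives 9 > 0. Violating.
Others bid (6, 6, 6): truth gives 9; no alternative beats it.
Others bid (6, 6, 24): truth gives 0; no alternative beats it.
(Checking all 27 profiles: 3 have a profitable deviation, 24 do not.)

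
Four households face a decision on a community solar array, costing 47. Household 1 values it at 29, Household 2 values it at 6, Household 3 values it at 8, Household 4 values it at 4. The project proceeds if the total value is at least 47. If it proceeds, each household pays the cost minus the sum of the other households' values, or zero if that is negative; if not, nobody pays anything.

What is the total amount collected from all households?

Total value 47 ≥ cost 47, so it is built.
Household 1: others sum to 18; max(0, 47 - 18) = 29.
Household 2: others sum to 41; max(0, 47 - 41) = 6.
Household 3: others sum to 39; max(0, 47 - 39) = 8.
Household 4: others sum to 43; max(0, 47 - 43) = 4.
Total collected = 29 + 6 + 8 + 4 = 47.

47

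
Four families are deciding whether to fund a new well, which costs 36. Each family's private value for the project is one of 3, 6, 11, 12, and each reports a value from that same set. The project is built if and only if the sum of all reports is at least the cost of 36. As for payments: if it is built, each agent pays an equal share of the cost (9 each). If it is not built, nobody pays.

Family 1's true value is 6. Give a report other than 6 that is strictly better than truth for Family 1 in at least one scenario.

3

Suppose Family 2 reports 6, Family 3 reports 12 and Family 4 reports 12.
Report 6: project built, pays 9, utility 6 - 9 = -3.
Report 3: project not built, utility 0.
So reporting 3 beats truth here (0 > -3).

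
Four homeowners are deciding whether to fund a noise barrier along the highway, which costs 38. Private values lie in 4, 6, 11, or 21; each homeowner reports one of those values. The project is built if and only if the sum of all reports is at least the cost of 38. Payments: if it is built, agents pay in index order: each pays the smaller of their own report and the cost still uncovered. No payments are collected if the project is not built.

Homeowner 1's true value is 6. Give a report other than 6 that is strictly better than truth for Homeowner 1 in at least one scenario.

Suppose Homeowner 2 reports 4, Homeowner 3 reports 11 and Homeowner 4 reports 21.
Report 6: project built, pays 6, utility 6 - 6 = 0.
Report 4: project built, pays 4, utility 6 - 4 = 2.
So reporting 4 beats truth here (2 > 0).

4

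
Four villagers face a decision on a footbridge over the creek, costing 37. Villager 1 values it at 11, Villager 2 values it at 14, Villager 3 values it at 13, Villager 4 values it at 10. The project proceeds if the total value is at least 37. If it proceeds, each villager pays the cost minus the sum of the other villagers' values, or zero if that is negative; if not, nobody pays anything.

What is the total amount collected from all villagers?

5

Total value 48 ≥ cost 37, so it is built.
Villager 1: others sum to 37; max(0, 37 - 37) = 0.
Villager 2: others sum to 34; max(0, 37 - 34) = 3.
Villager 3: others sum to 35; max(0, 37 - 35) = 2.
Villager 4: others sum to 38; max(0, 37 - 38) = 0.
Total collected = 0 + 3 + 2 + 0 = 5.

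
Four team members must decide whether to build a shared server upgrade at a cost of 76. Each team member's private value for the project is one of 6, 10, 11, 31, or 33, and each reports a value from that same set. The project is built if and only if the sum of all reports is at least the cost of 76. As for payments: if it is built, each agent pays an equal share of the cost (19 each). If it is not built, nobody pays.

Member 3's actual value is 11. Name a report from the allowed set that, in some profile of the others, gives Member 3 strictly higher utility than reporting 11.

6

Suppose Member 1 reports 6, Member 2 reports 31 and Member 4 reports 31.
Report 11: project built, pays 19, utility 11 - 19 = -8.
Report 6: project not built, utility 0.
So reporting 6 beats truth here (0 > -8).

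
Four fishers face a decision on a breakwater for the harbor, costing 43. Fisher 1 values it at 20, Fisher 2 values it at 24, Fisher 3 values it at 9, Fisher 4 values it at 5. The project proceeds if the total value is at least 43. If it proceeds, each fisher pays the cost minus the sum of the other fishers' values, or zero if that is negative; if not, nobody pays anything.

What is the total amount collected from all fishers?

14

Total value 58 ≥ cost 43, so it is built.
Fisher 1: others sum to 38; max(0, 43 - 38) = 5.
Fisher 2: others sum to 34; max(0, 43 - 34) = 9.
Fisher 3: others sum to 49; max(0, 43 - 49) = 0.
Fisher 4: others sum to 53; max(0, 43 - 53) = 0.
Total collected = 5 + 9 + 0 + 0 = 14.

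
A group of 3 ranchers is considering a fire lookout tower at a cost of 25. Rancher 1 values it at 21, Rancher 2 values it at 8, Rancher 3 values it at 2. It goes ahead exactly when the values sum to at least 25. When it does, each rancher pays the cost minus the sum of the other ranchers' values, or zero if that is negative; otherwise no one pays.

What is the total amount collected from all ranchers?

Total value 31 ≥ cost 25, so it is built.
Rancher 1: others sum to 10; max(0, 25 - 10) = 15.
Rancher 2: others sum to 23; max(0, 25 - 23) = 2.
Rancher 3: others sum to 29; max(0, 25 - 29) = 0.
Total collected = 15 + 2 + 0 = 17.

17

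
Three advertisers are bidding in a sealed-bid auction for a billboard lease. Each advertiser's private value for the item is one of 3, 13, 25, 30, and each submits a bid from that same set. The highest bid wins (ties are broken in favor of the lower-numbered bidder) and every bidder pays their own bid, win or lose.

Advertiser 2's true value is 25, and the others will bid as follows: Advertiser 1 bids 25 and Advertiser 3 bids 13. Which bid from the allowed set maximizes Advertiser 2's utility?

3

Bid 3: loses but pays 3, utility -3.
Bid 13: loses but pays 13, utility -13.
Bid 25: loses but pays 25, utility -25.
Bid 30: wins, pays 30, utility 25 - 30 = -5.
The best choice is 3 with utility -3.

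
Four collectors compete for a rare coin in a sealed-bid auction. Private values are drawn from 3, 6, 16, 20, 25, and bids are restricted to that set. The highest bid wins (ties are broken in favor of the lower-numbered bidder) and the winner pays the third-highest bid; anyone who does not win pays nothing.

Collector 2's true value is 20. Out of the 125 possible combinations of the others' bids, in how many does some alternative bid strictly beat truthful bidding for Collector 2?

27

Others bid (3, 3, 25): truth gives 0; bid 25 gives 17 > 0. Violating.
Others bid (3, 6, 25): truth gives 0; bid 25 gives 14 > 0. Violating.
Others bid (3, 16, 25): truth gives 0; bid 25 gives 4 > 0. Violating.
Others bid (3, 25, 3): truth gives 0; bid 25 gives 17 > 0. Violating.
Others bid (3, 3, 3): truth gives 17; no alternative beats it.
Others bid (3, 3, 6): truth gives 17; no alternative beats it.
(Checking all 125 profiles: 27 have a profitable deviation, 98 do not.)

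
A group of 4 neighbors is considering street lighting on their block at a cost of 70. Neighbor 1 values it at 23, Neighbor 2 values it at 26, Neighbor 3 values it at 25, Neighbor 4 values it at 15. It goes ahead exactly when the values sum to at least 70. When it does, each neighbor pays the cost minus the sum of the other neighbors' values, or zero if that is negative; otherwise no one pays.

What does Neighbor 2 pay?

Total value 89 ≥ cost 70, so the project is built.
The other neighbors' values sum to 63.
Cost minus that sum is 70 - 63 = 7.

7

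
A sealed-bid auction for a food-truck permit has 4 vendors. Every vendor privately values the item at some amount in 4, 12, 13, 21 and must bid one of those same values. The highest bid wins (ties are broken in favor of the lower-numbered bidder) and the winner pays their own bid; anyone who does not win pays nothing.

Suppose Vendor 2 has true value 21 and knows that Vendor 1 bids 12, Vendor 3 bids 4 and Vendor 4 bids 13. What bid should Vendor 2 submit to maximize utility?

13

Bid 4: loses, pays 0, utility 0.
Bid 12: loses, pays 0, utility 0.
Bid 13: wins, pays 13, utility 21 - 13 = 8.
Bid 21: wins, pays 21, utility 21 - 21 = 0.
The best choice is 13 with utility 8.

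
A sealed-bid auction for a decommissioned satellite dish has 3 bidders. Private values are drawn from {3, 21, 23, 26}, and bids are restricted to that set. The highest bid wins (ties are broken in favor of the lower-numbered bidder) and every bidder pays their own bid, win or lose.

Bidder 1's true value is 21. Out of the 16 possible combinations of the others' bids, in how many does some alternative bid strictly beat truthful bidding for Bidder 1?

Others bid (3, 3): truth gives 0; bid 3 gives 18 > 0. Violating.
Others bid (3, 23): truth gives -21; bid 23 gives -2 > -21. Violating.
Others bid (3, 26): truth gives -21; bid 3 gives -3 > -21. Violating.
Others bid (21, 23): truth gives -21; bid 23 gives -2 > -21. Violating.
Others bid (3, 21): truth gives 0; no alternative beats it.
Others bid (21, 3): truth gives 0; no alternative beats it.
(Checking all 16 profiles: 13 have a profitable deviation, 3 do not.)

13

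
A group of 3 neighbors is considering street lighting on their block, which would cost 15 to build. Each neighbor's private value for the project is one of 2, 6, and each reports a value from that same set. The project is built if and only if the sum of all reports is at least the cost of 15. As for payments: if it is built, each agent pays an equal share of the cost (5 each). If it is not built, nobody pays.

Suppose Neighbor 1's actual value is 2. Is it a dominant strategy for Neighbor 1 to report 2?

Yes

Check each profile of the others' reports and compare truth against every alternative report.
Others report (6, 6): truth gives 0, best alternative gives -3.
Others report (2, 2): truth gives 0, best alternative gives 0.
Others report (2, 6): truth gives 0, best alternative gives 0.
Others report (6, 2): truth gives 0, best alternative gives 0.
In every case the truthful report is at least as good as any alternative, so it is a dominant strategy.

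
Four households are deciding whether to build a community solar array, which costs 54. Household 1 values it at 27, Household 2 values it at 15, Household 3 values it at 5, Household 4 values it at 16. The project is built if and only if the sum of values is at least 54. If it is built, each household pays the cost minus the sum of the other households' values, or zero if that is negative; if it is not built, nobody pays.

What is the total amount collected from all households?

Total value 63 ≥ cost 54, so it is built.
Household 1: others sum to 36; max(0, 54 - 36) = 18.
Household 2: others sum to 48; max(0, 54 - 48) = 6.
Household 3: others sum to 58; max(0, 54 - 58) = 0.
Household 4: others sum to 47; max(0, 54 - 47) = 7.
Total collected = 18 + 6 + 0 + 7 = 31.

31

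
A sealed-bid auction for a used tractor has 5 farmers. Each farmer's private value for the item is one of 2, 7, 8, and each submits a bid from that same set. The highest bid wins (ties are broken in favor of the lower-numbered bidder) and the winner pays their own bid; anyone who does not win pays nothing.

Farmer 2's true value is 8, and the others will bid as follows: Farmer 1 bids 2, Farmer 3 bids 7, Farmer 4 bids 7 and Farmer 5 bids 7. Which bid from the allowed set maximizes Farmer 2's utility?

7

Bid 2: loses, pays 0, utility 0.
Bid 7: wins, pays 7, utility 8 - 7 = 1.
Bid 8: wins, pays 8, utility 8 - 8 = 0.
The best choice is 7 with utility 1.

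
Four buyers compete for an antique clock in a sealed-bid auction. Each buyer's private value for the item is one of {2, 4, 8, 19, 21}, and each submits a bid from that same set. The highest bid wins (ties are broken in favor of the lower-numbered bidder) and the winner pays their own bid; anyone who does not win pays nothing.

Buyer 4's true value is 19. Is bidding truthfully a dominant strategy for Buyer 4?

No

Consider the case where Buyer 1 bids 2, Buyer 2 bids 2 and Buyer 3 bids 2.
Truthful bid 19: wins, pays 19, utility 19 - 19 = 0.
Bid 4 instead: wins, pays 4, utility 19 - 4 = 15.
Since 15 > 0, bidding 4 is strictly better here, so truthful bidding is not dominant.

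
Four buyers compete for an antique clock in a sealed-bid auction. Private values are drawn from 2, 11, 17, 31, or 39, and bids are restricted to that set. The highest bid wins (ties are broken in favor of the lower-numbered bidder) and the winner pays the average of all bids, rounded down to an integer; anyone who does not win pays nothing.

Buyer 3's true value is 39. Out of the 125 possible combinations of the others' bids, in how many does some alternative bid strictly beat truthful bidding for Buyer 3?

36

Others bid (2, 2, 2): truth gives 28; bid 11 gives 35 > 28. Violating.
Others bid (2, 2, 11): truth gives 26; bid 11 gives 33 > 26. Violating.
Others bid (2, 2, 17): truth gives 24; bid 17 gives 30 > 24. Violating.
Others bid (2, 2, 31): truth gives 21; bid 31 gives 23 > 21. Violating.
Others bid (2, 2, 39): truth gives 19; no alternative beats it.
Others bid (2, 11, 39): truth gives 17; no alternative beats it.
(Checking all 125 profiles: 36 have a profitable deviation, 89 do not.)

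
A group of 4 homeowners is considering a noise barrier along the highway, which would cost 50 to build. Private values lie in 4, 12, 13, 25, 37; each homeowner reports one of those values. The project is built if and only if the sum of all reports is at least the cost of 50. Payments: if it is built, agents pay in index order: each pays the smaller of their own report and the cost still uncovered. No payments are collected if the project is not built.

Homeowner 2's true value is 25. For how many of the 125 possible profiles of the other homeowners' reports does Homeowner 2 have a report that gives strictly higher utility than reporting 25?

Others report (4, 4, 37): truth gives 0; report 12 gives 13 > 0. Violating.
Others report (4, 12, 25): truth gives 0; report 12 gives 13 > 0. Violating.
Others report (4, 12, 37): truth gives 0; report 4 gives 21 > 0. Violating.
Others report (4, 13, 25): truth gives 0; report 12 gives 13 > 0. Violating.
Others report (4, 4, 4): truth gives 0; no alternative beats it.
Others report (4, 4, 12): truth gives 0; no alternative beats it.
(Checking all 125 profiles: 102 have a profitable deviation, 23 do not.)

102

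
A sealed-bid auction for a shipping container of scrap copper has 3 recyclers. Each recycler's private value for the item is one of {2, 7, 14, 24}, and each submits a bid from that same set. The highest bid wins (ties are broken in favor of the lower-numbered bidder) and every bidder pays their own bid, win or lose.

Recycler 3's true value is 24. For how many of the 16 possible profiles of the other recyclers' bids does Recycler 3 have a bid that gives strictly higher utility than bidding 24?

Others bid (2, 2): truth gives 0; bid 7 gives 17 > 0. Violating.
Others bid (2, 7): truth gives 0; bid 14 gives 10 > 0. Violating.
Others bid (2, 24): truth gives -24; bid 2 gives -2 > -24. Violating.
Others bid (7, 2): truth gives 0; bid 14 gives 10 > 0. Violating.
Others bid (2, 14): truth gives 0; no alternative beats it.
Others bid (7, 14): truth gives 0; no alternative beats it.
(Checking all 16 profiles: 11 have a profitable deviation, 5 do not.)

11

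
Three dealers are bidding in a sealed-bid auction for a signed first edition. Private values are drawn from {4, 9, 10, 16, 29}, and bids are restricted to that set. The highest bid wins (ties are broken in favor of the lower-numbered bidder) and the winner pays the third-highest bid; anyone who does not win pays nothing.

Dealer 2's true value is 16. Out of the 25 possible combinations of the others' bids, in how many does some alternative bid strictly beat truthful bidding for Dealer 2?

6

Others bid (4, 29): truth gives 0; bid 29 gives 12 > 0. Violating.
Others bid (9, 29): truth gives 0; bid 29 gives 7 > 0. Violating.
Others bid (10, 29): truth gives 0; bid 29 gives 6 > 0. Violating.
Others bid (16, 4): truth gives 0; bid 29 gives 12 > 0. Violating.
Others bid (4, 4): truth gives 12; no alternative beats it.
Others bid (4, 9): truth gives 12; no alternative beats it.
(Checking all 25 profiles: 6 have a profitable deviation, 19 do not.)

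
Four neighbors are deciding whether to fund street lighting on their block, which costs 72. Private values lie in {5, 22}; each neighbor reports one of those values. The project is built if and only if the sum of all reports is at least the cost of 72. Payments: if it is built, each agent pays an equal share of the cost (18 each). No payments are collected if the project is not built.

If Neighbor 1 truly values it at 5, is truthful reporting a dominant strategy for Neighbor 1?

Yes

Check each profile of the others' reports and compare truth against every alternative report.
Others report (22, 22, 22): truth gives 0, best alternative gives -13.
Others report (5, 5, 5): truth gives 0, best alternative gives 0.
Others report (5, 5, 22): truth gives 0, best alternative gives 0.
Others report (5, 22, 5): truth gives 0, best alternative gives 0.
Others report (5, 22, 22): truth gives 0, best alternative gives 0.
Others report (22, 5, 5): truth gives 0, best alternative gives 0.
(Remaining 2 profiles checked similarly; truth is weakly best in each.)
In every case the truthful report is at least as good as any alternative, so it is a dominant strategy.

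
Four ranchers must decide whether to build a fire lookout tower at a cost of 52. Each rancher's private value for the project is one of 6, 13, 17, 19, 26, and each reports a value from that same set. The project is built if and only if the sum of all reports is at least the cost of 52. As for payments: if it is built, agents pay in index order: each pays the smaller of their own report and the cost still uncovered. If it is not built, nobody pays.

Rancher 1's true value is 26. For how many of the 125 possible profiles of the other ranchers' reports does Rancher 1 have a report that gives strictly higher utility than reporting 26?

112

Others report (6, 6, 26): truth gives 0; report 17 gives 9 > 0. Violating.
Others report (6, 13, 17): truth gives 0; report 17 gives 9 > 0. Violating.
Others report (6, 13, 19): truth gives 0; report 17 gives 9 > 0. Violating.
Others report (6, 13, 26): truth gives 0; report 13 gives 13 > 0. Violating.
Others report (6, 6, 6): truth gives 0; no alternative beats it.
Others report (6, 6, 13): truth gives 0; no alternative beats it.
(Checking all 125 profiles: 112 have a profitable deviation, 13 do not.)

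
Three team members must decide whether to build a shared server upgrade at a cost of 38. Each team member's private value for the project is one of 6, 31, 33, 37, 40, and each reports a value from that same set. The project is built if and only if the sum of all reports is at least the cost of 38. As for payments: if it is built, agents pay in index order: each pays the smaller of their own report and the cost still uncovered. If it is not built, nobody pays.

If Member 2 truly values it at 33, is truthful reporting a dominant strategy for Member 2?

Consider the case where Member 1 reports 6 and Member 3 reports 6.
Truthful report 33: project built, pays 32, utility 33 - 32 = 1.
Report 31 instead: project built, pays 31, utility 33 - 31 = 2.
Since 2 > 1, reporting 31 is strictly better here, so truthful reporting is not dominant.

No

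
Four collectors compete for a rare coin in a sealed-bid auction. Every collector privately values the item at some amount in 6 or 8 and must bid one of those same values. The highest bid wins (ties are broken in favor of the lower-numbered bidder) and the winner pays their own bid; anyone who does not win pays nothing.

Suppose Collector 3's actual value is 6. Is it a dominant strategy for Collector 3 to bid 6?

Yes

Check each profile of the others' bids and compare truth against every alternative bid.
Others bid (6, 6, 6): truth gives 0, best alternative gives -2.
Others bid (6, 6, 8): truth gives 0, best alternative gives -2.
Others bid (6, 8, 6): truth gives 0, best alternative gives 0.
Others bid (6, 8, 8): truth gives 0, best alternative gives 0.
Others bid (8, 6, 6): truth gives 0, best alternative gives 0.
Others bid (8, 6, 8): truth gives 0, best alternative gives 0.
(Remaining 2 profiles checked similarly; truth is weakly best in each.)
In every case the truthful bid is at least as good as any alternative, so it is a dominant strategy.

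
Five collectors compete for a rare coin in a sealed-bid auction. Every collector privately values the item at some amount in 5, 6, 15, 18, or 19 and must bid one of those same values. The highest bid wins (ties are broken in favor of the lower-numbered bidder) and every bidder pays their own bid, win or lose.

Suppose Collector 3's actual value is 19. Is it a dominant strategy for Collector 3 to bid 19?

No

Consider the case where Collector 1 bids 5, Collector 2 bids 5, Collector 4 bids 5 and Collector 5 bids 5.
Truthful bid 19: wins, pays 19, utility 19 - 19 = 0.
Bid 6 instead: wins, pays 6, utility 19 - 6 = 13.
Since 13 > 0, bidding 6 is strictly better here, so truthful bidding is not dominant.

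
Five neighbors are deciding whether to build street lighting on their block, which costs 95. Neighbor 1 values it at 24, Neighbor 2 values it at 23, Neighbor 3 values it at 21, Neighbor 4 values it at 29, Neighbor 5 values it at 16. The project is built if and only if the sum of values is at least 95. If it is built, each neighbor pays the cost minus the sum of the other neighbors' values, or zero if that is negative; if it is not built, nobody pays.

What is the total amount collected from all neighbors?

25

Total value 113 ≥ cost 95, so it is built.
Neighbor 1: others sum to 89; max(0, 95 - 89) = 6.
Neighbor 2: others sum to 90; max(0, 95 - 90) = 5.
Neighbor 3: others sum to 92; max(0, 95 - 92) = 3.
Neighbor 4: others sum to 84; max(0, 95 - 84) = 11.
Neighbor 5: others sum to 97; max(0, 95 - 97) = 0.
Total collected = 6 + 5 + 3 + 11 + 0 = 25.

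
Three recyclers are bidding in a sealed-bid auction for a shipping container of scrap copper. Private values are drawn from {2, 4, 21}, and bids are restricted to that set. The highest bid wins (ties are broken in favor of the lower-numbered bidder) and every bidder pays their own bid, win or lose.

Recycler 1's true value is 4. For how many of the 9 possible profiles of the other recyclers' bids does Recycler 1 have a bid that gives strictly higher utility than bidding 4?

Others bid (2, 2): truth gives 0; bid 2 gives 2 > 0. Violating.
Others bid (2, 21): truth gives -4; bid 2 gives -2 > -4. Violating.
Others bid (4, 21): truth gives -4; bid 2 gives -2 > -4. Violating.
Others bid (21, 2): truth gives -4; bid 2 gives -2 > -4. Violating.
Others bid (2, 4): truth gives 0; no alternative beats it.
Others bid (4, 2): truth gives 0; no alternative beats it.
(Checking all 9 profiles: 6 have a profitable deviation, 3 do not.)

6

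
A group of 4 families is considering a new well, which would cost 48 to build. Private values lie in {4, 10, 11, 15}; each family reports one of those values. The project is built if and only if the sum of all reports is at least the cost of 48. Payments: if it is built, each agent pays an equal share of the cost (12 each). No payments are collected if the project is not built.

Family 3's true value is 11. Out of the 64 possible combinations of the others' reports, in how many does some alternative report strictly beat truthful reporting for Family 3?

Others report (10, 15, 15): truth gives -1; report 4 gives 0 > -1. Violating.
Others report (11, 11, 15): truth gives -1; report 4 gives 0 > -1. Violating.
Others report (11, 15, 11): truth gives -1; report 4 gives 0 > -1. Violating.
Others report (11, 15, 15): truth gives -1; report 4 gives 0 > -1. Violating.
Others report (4, 4, 4): truth gives 0; no alternative beats it.
Others report (4, 4, 10): truth gives 0; no alternative beats it.
(Checking all 64 profiles: 9 have a profitable deviation, 55 do not.)

9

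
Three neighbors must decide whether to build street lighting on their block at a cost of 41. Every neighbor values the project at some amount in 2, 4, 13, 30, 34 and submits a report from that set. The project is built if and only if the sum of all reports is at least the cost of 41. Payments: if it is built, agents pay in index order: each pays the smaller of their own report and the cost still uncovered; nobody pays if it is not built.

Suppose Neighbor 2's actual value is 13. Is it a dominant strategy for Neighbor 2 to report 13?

No

Consider the case where Neighbor 1 reports 4 and Neighbor 3 reports 34.
Truthful report 13: project built, pays 13, utility 13 - 13 = 0.
Report 4 instead: project built, pays 4, utility 13 - 4 = 9.
Since 9 > 0, reporting 4 is strictly better here, so truthful reporting is not dominant.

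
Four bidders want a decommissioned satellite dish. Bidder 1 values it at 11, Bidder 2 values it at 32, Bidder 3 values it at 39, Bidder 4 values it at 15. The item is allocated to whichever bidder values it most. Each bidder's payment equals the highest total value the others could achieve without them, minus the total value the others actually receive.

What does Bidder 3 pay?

32

Bidder 3 has the highest value and receives the item.
Without Bidder 3, the item would go to the next-highest value, 32, so the others could achieve 32.
With Bidder 3 present and winning, the others receive nothing, so their total is 0.
Payment = 32 - 0 = 32.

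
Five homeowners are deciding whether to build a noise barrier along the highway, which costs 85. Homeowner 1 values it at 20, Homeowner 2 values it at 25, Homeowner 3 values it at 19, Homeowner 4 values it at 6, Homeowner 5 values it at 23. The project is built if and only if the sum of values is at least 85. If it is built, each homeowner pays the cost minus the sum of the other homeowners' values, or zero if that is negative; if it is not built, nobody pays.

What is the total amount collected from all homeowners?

Total value 93 ≥ cost 85, so it is built.
Homeowner 1: others sum to 73; max(0, 85 - 73) = 12.
Homeowner 2: others sum to 68; max(0, 85 - 68) = 17.
Homeowner 3: others sum to 74; max(0, 85 - 74) = 11.
Homeowner 4: others sum to 87; max(0, 85 - 87) = 0.
Homeowner 5: others sum to 70; max(0, 85 - 70) = 15.
Total collected = 12 + 17 + 11 + 0 + 15 = 55.

55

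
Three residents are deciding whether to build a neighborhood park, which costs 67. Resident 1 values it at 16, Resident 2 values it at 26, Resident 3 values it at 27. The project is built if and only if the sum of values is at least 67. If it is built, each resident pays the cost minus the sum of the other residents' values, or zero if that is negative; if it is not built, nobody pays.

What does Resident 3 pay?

25

Total value 69 ≥ cost 67, so the project is built.
The other residents' values sum to 42.
Cost minus that sum is 67 - 42 = 25.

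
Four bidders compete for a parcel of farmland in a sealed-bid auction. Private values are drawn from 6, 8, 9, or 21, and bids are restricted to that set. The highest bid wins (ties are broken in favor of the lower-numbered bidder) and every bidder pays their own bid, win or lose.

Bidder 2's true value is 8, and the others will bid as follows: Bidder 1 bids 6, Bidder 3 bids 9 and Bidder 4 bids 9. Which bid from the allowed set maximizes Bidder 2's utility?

Bid 6: loses but pays 6, utility -6.
Bid 8: loses but pays 8, utility -8.
Bid 9: wins, pays 9, utility 8 - 9 = -1.
Bid 21: wins, pays 21, utility 8 - 21 = -13.
The best choice is 9 with utility -1.

9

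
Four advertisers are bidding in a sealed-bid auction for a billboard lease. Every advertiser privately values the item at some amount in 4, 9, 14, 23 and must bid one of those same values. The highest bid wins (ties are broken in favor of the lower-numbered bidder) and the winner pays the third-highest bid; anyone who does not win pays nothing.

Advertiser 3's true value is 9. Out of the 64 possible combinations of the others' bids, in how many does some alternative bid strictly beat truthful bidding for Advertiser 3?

6

Others bid (4, 4, 14): truth gives 0; bid 14 gives 5 > 0. Violating.
Others bid (4, 4, 23): truth gives 0; bid 23 gives 5 > 0. Violating.
Others bid (4, 9, 4): truth gives 0; bid 14 gives 5 > 0. Violating.
Others bid (4, 14, 4): truth gives 0; bid 23 gives 5 > 0. Violating.
Others bid (4, 4, 4): truth gives 5; no alternative beats it.
Others bid (4, 4, 9): truth gives 5; no alternative beats it.
(Checking all 64 profiles: 6 have a profitable deviation, 58 do not.)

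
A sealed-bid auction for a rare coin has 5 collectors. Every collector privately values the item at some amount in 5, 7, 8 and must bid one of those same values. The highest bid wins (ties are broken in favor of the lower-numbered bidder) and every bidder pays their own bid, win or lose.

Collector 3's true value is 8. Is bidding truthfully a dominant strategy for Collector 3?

No

Consider the case where Collector 1 bids 5, Collector 2 bids 5, Collector 4 bids 5 and Collector 5 bids 5.
Truthful bid 8: wins, pays 8, utility 8 - 8 = 0.
Bid 7 instead: wins, pays 7, utility 8 - 7 = 1.
Since 1 > 0, bidding 7 is strictly better here, so truthful bidding is not dominant.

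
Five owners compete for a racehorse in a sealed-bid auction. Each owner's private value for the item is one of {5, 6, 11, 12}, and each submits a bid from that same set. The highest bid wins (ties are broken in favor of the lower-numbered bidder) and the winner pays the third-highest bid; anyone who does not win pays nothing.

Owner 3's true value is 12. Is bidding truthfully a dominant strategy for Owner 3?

Yes

Check each profile of the others' bids and compare truth against every alternative bid.
Others bid (5, 5, 5, 12): truth gives 7, best alternative gives 0.
Others bid (5, 5, 12, 5): truth gives 7, best alternative gives 0.
Others bid (5, 11, 5, 5): truth gives 7, best alternative gives 0.
Others bid (11, 5, 5, 5): truth gives 7, best alternative gives 0.
Others bid (5, 5, 6, 12): truth gives 6, best alternative gives 0.
Others bid (5, 5, 12, 6): truth gives 6, best alternative gives 0.
(Remaining 250 profiles checked similarly; truth is weakly best in each.)
In every case the truthful bid is at least as good as any alternative, so it is a dominant strategy.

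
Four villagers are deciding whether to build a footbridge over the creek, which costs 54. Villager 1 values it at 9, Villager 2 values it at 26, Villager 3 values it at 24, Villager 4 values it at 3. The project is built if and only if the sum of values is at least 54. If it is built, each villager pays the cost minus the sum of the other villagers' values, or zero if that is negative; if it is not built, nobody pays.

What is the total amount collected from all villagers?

Total value 62 ≥ cost 54, so it is built.
Villager 1: others sum to 53; max(0, 54 - 53) = 1.
Villager 2: others sum to 36; max(0, 54 - 36) = 18.
Villager 3: others sum to 38; max(0, 54 - 38) = 16.
Villager 4: others sum to 59; max(0, 54 - 59) = 0.
Total collected = 1 + 18 + 16 + 0 = 35.

35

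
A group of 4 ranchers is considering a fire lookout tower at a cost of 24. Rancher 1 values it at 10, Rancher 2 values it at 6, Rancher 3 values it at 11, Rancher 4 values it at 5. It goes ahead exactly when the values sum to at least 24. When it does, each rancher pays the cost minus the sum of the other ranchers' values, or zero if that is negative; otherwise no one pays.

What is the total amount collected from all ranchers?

5

Total value 32 ≥ cost 24, so it is built.
Rancher 1: others sum to 22; max(0, 24 - 22) = 2.
Rancher 2: others sum to 26; max(0, 24 - 26) = 0.
Rancher 3: others sum to 21; max(0, 24 - 21) = 3.
Rancher 4: others sum to 27; max(0, 24 - 27) = 0.
Total collected = 2 + 0 + 3 + 0 = 5.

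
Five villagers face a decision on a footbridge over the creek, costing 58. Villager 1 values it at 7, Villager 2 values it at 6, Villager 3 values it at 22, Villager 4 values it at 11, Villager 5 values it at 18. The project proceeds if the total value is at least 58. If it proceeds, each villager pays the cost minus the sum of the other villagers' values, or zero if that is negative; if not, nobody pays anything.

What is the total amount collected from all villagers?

34

Total value 64 ≥ cost 58, so it is built.
Villager 1: others sum to 57; max(0, 58 - 57) = 1.
Villager 2: others sum to 58; max(0, 58 - 58) = 0.
Villager 3: others sum to 42; max(0, 58 - 42) = 16.
Villager 4: others sum to 53; max(0, 58 - 53) = 5.
Villager 5: others sum to 46; max(0, 58 - 46) = 12.
Total collected = 1 + 0 + 16 + 5 + 12 = 34.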